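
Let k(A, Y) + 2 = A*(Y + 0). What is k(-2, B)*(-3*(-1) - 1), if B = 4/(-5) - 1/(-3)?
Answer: -32/15 ≈ -2.1333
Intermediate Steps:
B = -7/15 (B = 4*(-⅕) - 1*(-⅓) = -⅘ + ⅓ = -7/15 ≈ -0.46667)
k(A, Y) = -2 + A*Y (k(A, Y) = -2 + A*(Y + 0) = -2 + A*Y)
k(-2, B)*(-3*(-1) - 1) = (-2 - 2*(-7/15))*(-3*(-1) - 1) = (-2 + 14/15)*(3 - 1) = -16/15*2 = -32/15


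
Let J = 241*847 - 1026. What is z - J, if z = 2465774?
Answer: 2262673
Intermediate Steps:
J = 203101 (J = 204127 - 1026 = 203101)
z - J = 2465774 - 1*203101 = 2465774 - 203101 = 2262673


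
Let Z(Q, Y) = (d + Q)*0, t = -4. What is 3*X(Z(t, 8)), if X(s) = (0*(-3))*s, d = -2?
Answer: 0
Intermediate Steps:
Z(Q, Y) = 0 (Z(Q, Y) = (-2 + Q)*0 = 0)
X(s) = 0 (X(s) = 0*s = 0)
3*X(Z(t, 8)) = 3*0 = 0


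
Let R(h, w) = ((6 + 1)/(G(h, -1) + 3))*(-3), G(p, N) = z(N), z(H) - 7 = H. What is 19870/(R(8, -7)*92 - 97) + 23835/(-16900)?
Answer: -41187789/632060 ≈ -65.164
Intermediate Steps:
z(H) = 7 + H
G(p, N) = 7 + N
R(h, w) = -7/3 (R(h, w) = ((6 + 1)/((7 - 1) + 3))*(-3) = (7/(6 + 3))*(-3) = (7/9)*(-3) = -7/3)
19870/(R(8, -7)*92 - 97) + 23835/(-16900) = 19870/(-7/3*92 - 97) + 23835/(-16900) = 19870/(-644/3 - 97) + 23835*(-1/16900) = 19870/(-935/3) - 4767/3380 = 19870*(-3/935) - 4767/3380 = -11922/187 - 4767/3380 = -41187789/632060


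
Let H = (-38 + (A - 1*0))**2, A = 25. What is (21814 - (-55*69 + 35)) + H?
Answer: 25743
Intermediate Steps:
H = 169 (H = (-38 + (25 - 1*0))**2 = (-38 + (25 + 0))**2 = (-38 + 25)**2 = (-13)**2 = 169)
(21814 - (-55*69 + 35)) + H = (21814 - (-55*69 + 35)) + 169 = (21814 - (-3795 + 35)) + 169 = (21814 - 1*(-3760)) + 169 = (21814 + 3760) + 169 = 25574 + 169 = 25743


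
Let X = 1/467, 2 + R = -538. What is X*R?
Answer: -540/467 ≈ -1.1563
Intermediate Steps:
R = -540 (R = -2 - 538 = -540)
X = 1/467 ≈ 0.0021413
X*R = (1/467)*(-540) = -540/467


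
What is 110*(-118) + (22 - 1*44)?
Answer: -13002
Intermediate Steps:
110*(-118) + (22 - 1*44) = -12980 + (22 - 44) = -12980 - 22 = -13002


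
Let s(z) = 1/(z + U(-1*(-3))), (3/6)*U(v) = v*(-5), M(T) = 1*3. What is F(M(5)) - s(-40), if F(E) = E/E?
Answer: 71/70 ≈ 1.0143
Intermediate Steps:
M(T) = 3
U(v) = -10*v (U(v) = 2*(v*(-5)) = 2*(-5*v) = -10*v)
s(z) = 1/(-30 + z) (s(z) = 1/(z - (-10)*(-3)) = 1/(z - 10*3) = 1/(z - 30) = 1/(-30 + z))
F(E) = 1
F(M(5)) - s(-40) = 1 - 1/(-30 - 40) = 1 - 1/(-70) = 1 - 1*(-1/70) = 1 + 1/70 = 71/70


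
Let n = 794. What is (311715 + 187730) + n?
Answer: 500239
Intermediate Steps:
(311715 + 187730) + n = (311715 + 187730) + 794 = 499445 + 794 = 500239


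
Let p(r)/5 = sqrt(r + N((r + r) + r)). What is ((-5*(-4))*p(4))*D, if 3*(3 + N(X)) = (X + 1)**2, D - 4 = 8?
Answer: 800*sqrt(129) ≈ 9086.3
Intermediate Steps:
D = 12 (D = 4 + 8 = 12)
N(X) = -3 + (1 + X)**2/3 (N(X) = -3 + (X + 1)**2/3 = -3 + (1 + X)**2/3)
p(r) = 5*sqrt(-3 + r + (1 + 3*r)**2/3) (p(r) = 5*sqrt(r + (-3 + (1 + ((r + r) + r))**2/3)) = 5*sqrt(r + (-3 + (1 + (2*r + r))**2/3)) = 5*sqrt(r + (-3 + (1 + 3*r)**2/3)) = 5*sqrt(-3 + r + (1 + 3*r)**2/3))
((-5*(-4))*p(4))*D = ((-5*(-4))*(5*sqrt(-24 + 27*4 + 27*4**2)/3))*12 = (20*(5*sqrt(-24 + 108 + 27*16)/3))*12 = (20*(5*sqrt(-24 + 108 + 432)/3))*12 = (20*(5*sqrt(516)/3))*12 = (20*(5*(2*sqrt(129))/3))*12 = (20*(10*sqrt(129)/3))*12 = (200*sqrt(129)/3)*12 = 800*sqrt(129)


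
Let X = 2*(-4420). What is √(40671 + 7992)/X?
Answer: -3*√5407/8840 ≈ -0.024954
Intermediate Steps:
X = -8840
√(40671 + 7992)/X = √(40671 + 7992)/(-8840) = √48663*(-1/8840) = (3*√5407)*(-1/8840) = -3*√5407/8840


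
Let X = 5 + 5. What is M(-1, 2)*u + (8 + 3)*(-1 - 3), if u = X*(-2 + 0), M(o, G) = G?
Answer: -84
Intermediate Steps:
X = 10
u = -20 (u = 10*(-2 + 0) = 10*(-2) = -20)
M(-1, 2)*u + (8 + 3)*(-1 - 3) = 2*(-20) + (8 + 3)*(-1 - 3) = -40 + 11*(-4) = -40 - 44 = -84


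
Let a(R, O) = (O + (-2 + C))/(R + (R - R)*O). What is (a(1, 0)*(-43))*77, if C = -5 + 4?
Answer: 9933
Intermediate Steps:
C = -1
a(R, O) = (-3 + O)/R (a(R, O) = (O + (-2 - 1))/(R + (R - R)*O) = (O - 3)/(R + 0*O) = (-3 + O)/(R + 0) = (-3 + O)/R)
(a(1, 0)*(-43))*77 = (((-3 + 0)/1)*(-43))*77 = ((1*(-3))*(-43))*77 = -3*(-43)*77 = 129*77 = 9933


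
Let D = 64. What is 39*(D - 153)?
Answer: -3471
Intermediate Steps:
39*(D - 153) = 39*(64 - 153) = 39*(-89) = -3471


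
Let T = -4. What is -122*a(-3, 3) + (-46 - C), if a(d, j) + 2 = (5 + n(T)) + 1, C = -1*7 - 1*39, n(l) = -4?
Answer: 0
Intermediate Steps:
C = -46 (C = -7 - 39 = -46)
a(d, j) = 0 (a(d, j) = -2 + ((5 - 4) + 1) = -2 + (1 + 1) = -2 + 2 = 0)
-122*a(-3, 3) + (-46 - C) = -122*0 + (-46 - 1*(-46)) = 0 + (-46 + 46) = 0 + 0 = 0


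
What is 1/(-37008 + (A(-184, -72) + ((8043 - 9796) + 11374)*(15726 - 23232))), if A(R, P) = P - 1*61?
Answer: -1/72252367 ≈ -1.3840e-8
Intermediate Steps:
A(R, P) = -61 + P (A(R, P) = P - 61 = -61 + P)
1/(-37008 + (A(-184, -72) + ((8043 - 9796) + 11374)*(15726 - 23232))) = 1/(-37008 + ((-61 - 72) + ((8043 - 9796) + 11374)*(15726 - 23232))) = 1/(-37008 + (-133 + (-1753 + 11374)*(-7506))) = 1/(-37008 + (-133 + 9621*(-7506))) = 1/(-37008 + (-133 - 72215226)) = 1/(-37008 - 72215359) = 1/(-72252367) = -1/72252367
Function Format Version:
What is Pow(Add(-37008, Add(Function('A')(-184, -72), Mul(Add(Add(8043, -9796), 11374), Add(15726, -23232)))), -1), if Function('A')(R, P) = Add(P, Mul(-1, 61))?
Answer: Rational(-1, 72252367) ≈ -1.3840e-8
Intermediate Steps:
Function('A')(R, P) = Add(-61, P) (Function('A')(R, P) = Add(P, -61) = Add(-61, P))
Pow(Add(-37008, Add(Function('A')(-184, -72), Mul(Add(Add(8043, -9796), 11374), Add(15726, -23232)))), -1) = Pow(Add(-37008, Add(Add(-61, -72), Mul(Add(Add(8043, -9796), 11374), Add(15726, -23232)))), -1) = Pow(Add(-37008, Add(-133, Mul(Add(-1753, 11374), -7506))), -1) = Pow(Add(-37008, Add(-133, Mul(9621, -7506))), -1) = Pow(Add(-37008, Add(-133, -72215226)), -1) = Pow(Add(-37008, -72215359), -1) = Pow(-72252367, -1) = Rational(-1, 72252367)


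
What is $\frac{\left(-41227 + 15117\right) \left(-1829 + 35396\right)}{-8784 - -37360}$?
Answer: $- \frac{438217185}{14288} \approx -30670.0$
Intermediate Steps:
$\frac{\left(-41227 + 15117\right) \left(-1829 + 35396\right)}{-8784 - -37360} = \frac{\left(-26110\right) 33567}{-8784 + 37360} = - \frac{876434370}{28576} = \left(-876434370\right) \frac{1}{28576} = - \frac{438217185}{14288}$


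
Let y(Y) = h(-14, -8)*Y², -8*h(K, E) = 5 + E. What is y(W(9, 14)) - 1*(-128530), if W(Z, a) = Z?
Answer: 1028483/8 ≈ 1.2856e+5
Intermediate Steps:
h(K, E) = -5/8 - E/8 (h(K, E) = -(5 + E)/8 = -5/8 - E/8)
y(Y) = 3*Y²/8 (y(Y) = (-5/8 - ⅛*(-8))*Y² = (-5/8 + 1)*Y² = 3*Y²/8)
y(W(9, 14)) - 1*(-128530) = (3/8)*9² - 1*(-128530) = (3/8)*81 + 128530 = 243/8 + 128530 = 1028483/8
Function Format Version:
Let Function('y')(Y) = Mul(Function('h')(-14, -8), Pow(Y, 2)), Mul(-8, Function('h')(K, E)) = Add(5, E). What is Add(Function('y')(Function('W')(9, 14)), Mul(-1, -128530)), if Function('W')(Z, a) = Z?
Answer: Rational(1028483, 8) ≈ 1.2856e+5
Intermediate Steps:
Function('h')(K, E) = Add(Rational(-5, 8), Mul(Rational(-1, 8), E)) (Function('h')(K, E) = Mul(Rational(-1, 8), Add(5, E)) = Add(Rational(-5, 8), Mul(Rational(-1, 8), E)))
Function('y')(Y) = Mul(Rational(3, 8), Pow(Y, 2)) (Function('y')(Y) = Mul(Add(Rational(-5, 8), Mul(Rational(-1, 8), -8)), Pow(Y, 2)) = Mul(Add(Rational(-5, 8), 1), Pow(Y, 2)) = Mul(Rational(3, 8), Pow(Y, 2)))
Add(Function('y')(Function('W')(9, 14)), Mul(-1, -128530)) = Add(Mul(Rational(3, 8), Pow(9, 2)), Mul(-1, -128530)) = Add(Mul(Rational(3, 8), 81), 128530) = Add(Rational(243, 8), 128530) = Rational(1028483, 8)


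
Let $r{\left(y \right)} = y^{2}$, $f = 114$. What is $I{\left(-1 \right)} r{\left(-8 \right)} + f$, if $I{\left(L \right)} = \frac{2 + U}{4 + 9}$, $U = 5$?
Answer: $\frac{1930}{13} \approx 148.46$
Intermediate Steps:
$I{\left(L \right)} = \frac{7}{13}$ ($I{\left(L \right)} = \frac{2 + 5}{4 + 9} = \frac{7}{13}$)
$I{\left(-1 \right)} r{\left(-8 \right)} + f = \frac{7 \left(-8\right)^{2}}{13} + 114 = \frac{7}{13} \cdot 64 + 114 = \frac{448}{13} + 114 = \frac{1930}{13}$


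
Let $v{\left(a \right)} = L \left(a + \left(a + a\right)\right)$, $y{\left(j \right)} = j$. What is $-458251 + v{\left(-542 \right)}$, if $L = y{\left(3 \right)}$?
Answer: $-463129$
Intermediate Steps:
$L = 3$
$v{\left(a \right)} = 9 a$ ($v{\left(a \right)} = 3 \left(a + \left(a + a\right)\right) = 3 \left(a + 2 a\right) = 3 \cdot 3 a = 9 a$)
$-458251 + v{\left(-542 \right)} = -458251 + 9 \left(-542\right) = -458251 - 4878 = -463129$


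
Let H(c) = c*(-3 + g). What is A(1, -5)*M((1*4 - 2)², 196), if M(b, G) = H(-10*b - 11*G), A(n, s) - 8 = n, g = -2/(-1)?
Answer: 19764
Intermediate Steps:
g = 2 (g = -2*(-1) = 2)
A(n, s) = 8 + n
H(c) = -c (H(c) = c*(-3 + 2) = c*(-1) = -c)
M(b, G) = 10*b + 11*G (M(b, G) = -(-10*b - 11*G) = -(-11*G - 10*b) = 10*b + 11*G)
A(1, -5)*M((1*4 - 2)², 196) = (8 + 1)*(10*(1*4 - 2)² + 11*196) = 9*(10*(4 - 2)² + 2156) = 9*(10*2² + 2156) = 9*(10*4 + 2156) = 9*(40 + 2156) = 9*2196 = 19764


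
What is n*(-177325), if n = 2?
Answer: -354650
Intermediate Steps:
n*(-177325) = 2*(-177325) = -354650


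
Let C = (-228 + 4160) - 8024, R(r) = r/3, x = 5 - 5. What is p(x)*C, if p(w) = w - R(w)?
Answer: 0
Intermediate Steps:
x = 0
R(r) = r/3
C = -4092 (C = 3932 - 8024 = -4092)
p(w) = 2*w/3 (p(w) = w - w/3 = 2*w/3)
p(x)*C = ((⅔)*0)*(-4092) = 0*(-4092) = 0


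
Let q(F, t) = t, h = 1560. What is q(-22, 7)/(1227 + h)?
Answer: 7/2787 ≈ 0.0025117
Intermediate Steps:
q(-22, 7)/(1227 + h) = 7/(1227 + 1560) = 7/2787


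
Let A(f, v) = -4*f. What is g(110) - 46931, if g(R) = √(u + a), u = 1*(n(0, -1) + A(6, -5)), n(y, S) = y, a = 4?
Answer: -46931 + 2*I*√5 ≈ -46931.0 + 4.4721*I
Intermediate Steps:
u = -24 (u = 1*(0 - 4*6) = 1*(0 - 24) = 1*(-24) = -24)
g(R) = 2*I*√5 (g(R) = √(-24 + 4) = √(-20) = 2*I*√5)
g(110) - 46931 = 2*I*√5 - 46931 = -46931 + 2*I*√5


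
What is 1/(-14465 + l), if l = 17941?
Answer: 1/3476 ≈ 0.00028769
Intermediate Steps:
1/(-14465 + l) = 1/(-14465 + 17941) = 1/3476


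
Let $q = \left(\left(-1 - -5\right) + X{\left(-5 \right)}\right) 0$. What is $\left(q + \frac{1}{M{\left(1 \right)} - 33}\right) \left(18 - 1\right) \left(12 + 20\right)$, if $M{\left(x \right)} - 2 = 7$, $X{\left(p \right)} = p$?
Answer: $- \frac{68}{3} \approx -22.667$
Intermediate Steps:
$q = 0$ ($q = \left(\left(-1 - -5\right) - 5\right) 0 = \left(\left(-1 + 5\right) - 5\right) 0 = \left(4 - 5\right) 0 = \left(-1\right) 0 = 0$)
$M{\left(x \right)} = 9$ ($M{\left(x \right)} = 2 + 7 = 9$)
$\left(q + \frac{1}{M{\left(1 \right)} - 33}\right) \left(18 - 1\right) \left(12 + 20\right) = \left(0 + \frac{1}{9 - 33}\right) \left(18 - 1\right) \left(12 + 20\right) = \left(0 + \frac{1}{-24}\right) 17 \cdot 32 = \left(0 - \frac{1}{24}\right) 544 = \left(- \frac{1}{24}\right) 544 = - \frac{68}{3}$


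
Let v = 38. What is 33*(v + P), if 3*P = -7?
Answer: 1177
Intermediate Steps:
P = -7/3 (P = (⅓)*(-7) = -7/3 ≈ -2.3333)
33*(v + P) = 33*(38 - 7/3) = 33*(107/3) = 1177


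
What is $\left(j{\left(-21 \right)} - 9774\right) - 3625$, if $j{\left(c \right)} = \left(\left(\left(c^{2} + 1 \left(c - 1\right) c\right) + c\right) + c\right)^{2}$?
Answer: $727922$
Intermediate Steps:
$j{\left(c \right)} = \left(c^{2} + 2 c + c \left(-1 + c\right)\right)^{2}$ ($j{\left(c \right)} = \left(\left(\left(c^{2} + 1 \left(-1 + c\right) c\right) + c\right) + c\right)^{2} = \left(\left(\left(c^{2} + \left(-1 + c\right) c\right) + c\right) + c\right)^{2} = \left(\left(\left(c^{2} + c \left(-1 + c\right)\right) + c\right) + c\right)^{2} = \left(\left(c + c^{2} + c \left(-1 + c\right)\right) + c\right)^{2} = \left(c^{2} + 2 c + c \left(-1 + c\right)\right)^{2}$)
$\left(j{\left(-21 \right)} - 9774\right) - 3625 = \left(\left(-21\right)^{2} \left(1 + 2 \left(-21\right)\right)^{2} - 9774\right) - 3625 = \left(441 \left(1 - 42\right)^{2} - 9774\right) - 3625 = \left(441 \left(-41\right)^{2} - 9774\right) - 3625 = \left(441 \cdot 1681 - 9774\right) - 3625 = \left(741321 - 9774\right) - 3625 = 731547 - 3625 = 727922$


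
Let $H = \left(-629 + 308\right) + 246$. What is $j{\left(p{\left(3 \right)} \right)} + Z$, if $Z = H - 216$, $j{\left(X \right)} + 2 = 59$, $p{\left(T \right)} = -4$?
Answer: $-234$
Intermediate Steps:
$H = -75$ ($H = -321 + 246 = -75$)
$j{\left(X \right)} = 57$ ($j{\left(X \right)} = -2 + 59 = 57$)
$Z = -291$ ($Z = -75 - 216 = -291$)
$j{\left(p{\left(3 \right)} \right)} + Z = 57 - 291 = -234$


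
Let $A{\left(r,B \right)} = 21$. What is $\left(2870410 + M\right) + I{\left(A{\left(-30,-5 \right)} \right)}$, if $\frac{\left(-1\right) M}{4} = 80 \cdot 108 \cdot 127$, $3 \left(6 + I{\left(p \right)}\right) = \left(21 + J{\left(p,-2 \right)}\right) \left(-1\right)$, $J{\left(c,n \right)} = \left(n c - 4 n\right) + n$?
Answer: $-1518711$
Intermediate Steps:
$J{\left(c,n \right)} = - 3 n + c n$ ($J{\left(c,n \right)} = \left(c n - 4 n\right) + n = \left(- 4 n + c n\right) + n = - 3 n + c n$)
$I{\left(p \right)} = -15 + \frac{2 p}{3}$ ($I{\left(p \right)} = -6 + \frac{\left(21 - 2 \left(-3 + p\right)\right) \left(-1\right)}{3} = -6 + \frac{\left(21 - \left(-6 + 2 p\right)\right) \left(-1\right)}{3} = -6 + \frac{\left(27 - 2 p\right) \left(-1\right)}{3} = -6 + \frac{-27 + 2 p}{3} = -6 + \left(-9 + \frac{2 p}{3}\right) = -15 + \frac{2 p}{3}$)
$M = -4389120$ ($M = - 4 \cdot 80 \cdot 108 \cdot 127 = - 4 \cdot 8640 \cdot 127 = \left(-4\right) 1097280 = -4389120$)
$\left(2870410 + M\right) + I{\left(A{\left(-30,-5 \right)} \right)} = \left(2870410 - 4389120\right) + \left(-15 + \frac{2}{3} \cdot 21\right) = -1518710 + \left(-15 + 14\right) = -1518710 - 1 = -1518711$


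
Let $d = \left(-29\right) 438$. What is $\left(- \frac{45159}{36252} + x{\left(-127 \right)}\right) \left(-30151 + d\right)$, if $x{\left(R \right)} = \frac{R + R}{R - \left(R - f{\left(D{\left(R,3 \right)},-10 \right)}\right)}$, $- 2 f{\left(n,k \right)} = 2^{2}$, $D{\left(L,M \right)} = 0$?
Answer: $- \frac{65120061595}{12084} \approx -5.389 \cdot 10^{6}$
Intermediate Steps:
$d = -12702$
$f{\left(n,k \right)} = -2$ ($f{\left(n,k \right)} = - \frac{2^{2}}{2} = \left(- \frac{1}{2}\right) 4 = -2$)
$x{\left(R \right)} = - R$ ($x{\left(R \right)} = \frac{R + R}{R - \left(2 + R\right)} = \frac{2 R}{-2} = 2 R \left(- \frac{1}{2}\right) = - R$)
$\left(- \frac{45159}{36252} + x{\left(-127 \right)}\right) \left(-30151 + d\right) = \left(- \frac{45159}{36252} - -127\right) \left(-30151 - 12702\right) = \left(\left(-45159\right) \frac{1}{36252} + 127\right) \left(-42853\right) = \left(- \frac{15053}{12084} + 127\right) \left(-42853\right) = \frac{1519615}{12084} \left(-42853\right) = - \frac{65120061595}{12084}$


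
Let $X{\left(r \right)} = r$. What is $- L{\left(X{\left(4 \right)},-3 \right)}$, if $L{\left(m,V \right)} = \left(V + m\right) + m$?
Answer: $-5$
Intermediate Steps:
$L{\left(m,V \right)} = V + 2 m$
$- L{\left(X{\left(4 \right)},-3 \right)} = - (-3 + 2 \cdot 4) = - (-3 + 8) = \left(-1\right) 5 = -5$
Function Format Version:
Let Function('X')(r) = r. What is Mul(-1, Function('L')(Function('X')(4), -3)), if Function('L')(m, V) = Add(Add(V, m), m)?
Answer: -5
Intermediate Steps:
Function('L')(m, V) = Add(V, Mul(2, m))
Mul(-1, Function('L')(Function('X')(4), -3)) = Mul(-1, Add(-3, Mul(2, 4))) = Mul(-1, Add(-3, 8)) = Mul(-1, 5) = -5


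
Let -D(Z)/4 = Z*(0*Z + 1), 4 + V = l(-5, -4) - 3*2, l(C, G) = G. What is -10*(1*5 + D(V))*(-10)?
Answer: 6100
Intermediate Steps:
V = -14 (V = -4 + (-4 - 3*2) = -4 + (-4 - 6) = -4 - 10 = -14)
D(Z) = -4*Z (D(Z) = -4*Z*(0*Z + 1) = -4*Z*(0 + 1) = -4*Z)
-10*(1*5 + D(V))*(-10) = -10*(1*5 - 4*(-14))*(-10) = -10*(5 + 56)*(-10) = -10*61*(-10) = -610*(-10) = 6100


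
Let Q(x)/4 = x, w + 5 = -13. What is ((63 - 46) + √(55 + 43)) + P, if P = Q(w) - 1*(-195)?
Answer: 140 + 7*√2 ≈ 149.90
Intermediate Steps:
w = -18 (w = -5 - 13 = -18)
Q(x) = 4*x
P = 123 (P = 4*(-18) - 1*(-195) = -72 + 195 = 123)
((63 - 46) + √(55 + 43)) + P = ((63 - 46) + √(55 + 43)) + 123 = (17 + √98) + 123 = (17 + 7*√2) + 123 = 140 + 7*√2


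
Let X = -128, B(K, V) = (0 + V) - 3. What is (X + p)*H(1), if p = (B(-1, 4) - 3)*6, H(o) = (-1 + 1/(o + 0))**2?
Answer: 0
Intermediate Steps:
B(K, V) = -3 + V (B(K, V) = V - 3 = -3 + V)
H(o) = (-1 + 1/o)**2
p = -12 (p = ((-3 + 4) - 3)*6 = (1 - 3)*6 = -2*6 = -12)
(X + p)*H(1) = (-128 - 12)*((-1 + 1)**2/1**2) = -140*0**2 = -140*0 = 0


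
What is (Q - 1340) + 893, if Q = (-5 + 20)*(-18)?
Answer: -717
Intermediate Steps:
Q = -270 (Q = 15*(-18) = -270)
(Q - 1340) + 893 = (-270 - 1340) + 893 = -1610 + 893 = -717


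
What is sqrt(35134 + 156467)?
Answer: 3*sqrt(21289) ≈ 437.72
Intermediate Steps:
sqrt(35134 + 156467) = sqrt(191601) = 3*sqrt(21289)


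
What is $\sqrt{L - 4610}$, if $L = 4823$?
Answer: $\sqrt{213} \approx 14.595$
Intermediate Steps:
$\sqrt{L - 4610} = \sqrt{4823 - 4610} = \sqrt{213}$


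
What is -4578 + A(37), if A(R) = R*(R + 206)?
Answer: 4413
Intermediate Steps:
A(R) = R*(206 + R)
-4578 + A(37) = -4578 + 37*(206 + 37) = -4578 + 37*243 = -4578 + 8991 = 4413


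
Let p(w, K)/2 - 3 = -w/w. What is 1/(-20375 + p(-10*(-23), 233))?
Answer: -1/20371 ≈ -4.9089e-5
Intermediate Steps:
p(w, K) = 4 (p(w, K) = 6 + 2*(-w/w) = 6 + 2*(-1*1) = 6 + 2*(-1) = 6 - 2 = 4)
1/(-20375 + p(-10*(-23), 233)) = 1/(-20375 + 4) = 1/(-20371) = -1/20371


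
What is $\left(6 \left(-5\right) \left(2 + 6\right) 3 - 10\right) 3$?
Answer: $-2190$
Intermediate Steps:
$\left(6 \left(-5\right) \left(2 + 6\right) 3 - 10\right) 3 = \left(- 30 \cdot 8 \cdot 3 - 10\right) 3 = \left(\left(-30\right) 24 - 10\right) 3 = \left(-720 - 10\right) 3 = \left(-730\right) 3 = -2190$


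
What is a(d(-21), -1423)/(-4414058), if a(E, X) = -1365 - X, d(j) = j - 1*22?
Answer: -29/2207029 ≈ -1.3140e-5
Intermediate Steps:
d(j) = -22 + j (d(j) = j - 22 = -22 + j)
a(d(-21), -1423)/(-4414058) = (-1365 - 1*(-1423))/(-4414058) = (-1365 + 1423)*(-1/4414058) = 58*(-1/4414058) = -29/2207029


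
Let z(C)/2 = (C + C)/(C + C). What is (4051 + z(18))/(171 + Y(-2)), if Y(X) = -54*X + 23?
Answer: 4053/302 ≈ 13.421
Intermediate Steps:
z(C) = 2 (z(C) = 2*((C + C)/(C + C)) = 2*((2*C)/((2*C))) = 2*((2*C)*(1/(2*C))) = 2*1 = 2)
Y(X) = 23 - 54*X
(4051 + z(18))/(171 + Y(-2)) = (4051 + 2)/(171 + (23 - 54*(-2))) = 4053/(171 + (23 + 108)) = 4053/(171 + 131) = 4053/302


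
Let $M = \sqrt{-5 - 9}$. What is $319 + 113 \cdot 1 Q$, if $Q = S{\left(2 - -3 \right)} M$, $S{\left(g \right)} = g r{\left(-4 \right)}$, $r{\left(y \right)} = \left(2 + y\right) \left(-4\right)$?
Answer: $319 + 4520 i \sqrt{14} \approx 319.0 + 16912.0 i$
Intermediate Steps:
$r{\left(y \right)} = -8 - 4 y$
$S{\left(g \right)} = 8 g$ ($S{\left(g \right)} = g \left(-8 - -16\right) = g \left(-8 + 16\right) = g 8 = 8 g$)
$M = i \sqrt{14}$ ($M = \sqrt{-14} = i \sqrt{14} \approx 3.7417 i$)
$Q = 40 i \sqrt{14}$ ($Q = 8 \left(2 - -3\right) i \sqrt{14} = 8 \left(2 + 3\right) i \sqrt{14} = 8 \cdot 5 i \sqrt{14} = 40 i \sqrt{14} \approx 149.67 i$)
$319 + 113 \cdot 1 Q = 319 + 113 \cdot 1 \cdot 40 i \sqrt{14} = 319 + 113 \cdot 40 i \sqrt{14} = 319 + 4520 i \sqrt{14}$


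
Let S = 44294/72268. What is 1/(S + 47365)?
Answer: 36134/1711509057 ≈ 2.1112e-5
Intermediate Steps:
S = 22147/36134 (S = 44294*(1/72268) = 22147/36134 ≈ 0.61291)
1/(S + 47365) = 1/(22147/36134 + 47365) = 1/(1711509057/36134) = 36134/1711509057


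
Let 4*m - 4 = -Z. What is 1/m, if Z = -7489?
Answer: 4/7493 ≈ 0.00053383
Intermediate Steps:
m = 7493/4 (m = 1 + (-1*(-7489))/4 = 1 + (¼)*7489 = 1 + 7489/4 = 7493/4 ≈ 1873.3)
1/m = 1/(7493/4) = 4/7493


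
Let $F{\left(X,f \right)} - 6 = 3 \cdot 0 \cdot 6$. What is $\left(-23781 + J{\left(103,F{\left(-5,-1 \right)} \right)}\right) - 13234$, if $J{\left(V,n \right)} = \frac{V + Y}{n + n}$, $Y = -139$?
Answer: $-37018$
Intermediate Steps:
$F{\left(X,f \right)} = 6$ ($F{\left(X,f \right)} = 6 + 3 \cdot 0 \cdot 6 = 6 + 0 \cdot 6 = 6 + 0 = 6$)
$J{\left(V,n \right)} = \frac{-139 + V}{2 n}$ ($J{\left(V,n \right)} = \frac{V - 139}{n + n} = \frac{-139 + V}{2 n}$)
$\left(-23781 + J{\left(103,F{\left(-5,-1 \right)} \right)}\right) - 13234 = \left(-23781 + \frac{-139 + 103}{2 \cdot 6}\right) - 13234 = \left(-23781 + \frac{1}{2} \cdot \frac{1}{6} \left(-36\right)\right) - 13234 = \left(-23781 - 3\right) - 13234 = -23784 - 13234 = -37018$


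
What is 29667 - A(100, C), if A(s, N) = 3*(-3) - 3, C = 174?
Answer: 29679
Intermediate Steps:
A(s, N) = -12 (A(s, N) = -9 - 3 = -12)
29667 - A(100, C) = 29667 - 1*(-12) = 29667 + 12 = 29679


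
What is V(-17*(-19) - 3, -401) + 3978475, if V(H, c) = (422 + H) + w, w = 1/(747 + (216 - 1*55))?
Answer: 3613129037/908 ≈ 3.9792e+6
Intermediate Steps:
w = 1/908 (w = 1/(747 + (216 - 55)) = 1/(747 + 161) = 1/908 ≈ 0.0011013)
V(H, c) = 383177/908 + H (V(H, c) = (422 + H) + 1/908 = 383177/908 + H)
V(-17*(-19) - 3, -401) + 3978475 = (383177/908 + (-17*(-19) - 3)) + 3978475 = (383177/908 + (323 - 3)) + 3978475 = (383177/908 + 320) + 3978475 = 673737/908 + 3978475 = 3613129037/908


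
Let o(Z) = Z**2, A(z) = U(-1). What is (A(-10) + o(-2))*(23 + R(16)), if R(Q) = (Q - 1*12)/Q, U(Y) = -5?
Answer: -93/4 ≈ -23.250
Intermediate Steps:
A(z) = -5
R(Q) = (-12 + Q)/Q (R(Q) = (Q - 12)/Q = (-12 + Q)/Q)
(A(-10) + o(-2))*(23 + R(16)) = (-5 + (-2)**2)*(23 + (-12 + 16)/16) = (-5 + 4)*(23 + (1/16)*4) = -(23 + 1/4) = -1*93/4 = -93/4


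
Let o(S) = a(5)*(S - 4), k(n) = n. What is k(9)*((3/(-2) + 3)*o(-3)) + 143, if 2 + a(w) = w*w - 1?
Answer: -1936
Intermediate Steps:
a(w) = -3 + w**2 (a(w) = -2 + (w*w - 1) = -2 + (w**2 - 1) = -2 + (-1 + w**2) = -3 + w**2)
o(S) = -88 + 22*S (o(S) = (-3 + 5**2)*(S - 4) = (-3 + 25)*(-4 + S) = 22*(-4 + S) = -88 + 22*S)
k(9)*((3/(-2) + 3)*o(-3)) + 143 = 9*((3/(-2) + 3)*(-88 + 22*(-3))) + 143 = 9*((3*(-1/2) + 3)*(-88 - 66)) + 143 = 9*((-3/2 + 3)*(-154)) + 143 = 9*((3/2)*(-154)) + 143 = 9*(-231) + 143 = -2079 + 143 = -1936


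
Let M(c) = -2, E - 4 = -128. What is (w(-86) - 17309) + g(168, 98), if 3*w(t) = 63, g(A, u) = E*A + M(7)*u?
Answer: -38316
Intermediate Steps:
E = -124 (E = 4 - 128 = -124)
g(A, u) = -124*A - 2*u
w(t) = 21 (w(t) = (⅓)*63 = 21)
(w(-86) - 17309) + g(168, 98) = (21 - 17309) + (-124*168 - 2*98) = -17288 + (-20832 - 196) = -17288 - 21028 = -38316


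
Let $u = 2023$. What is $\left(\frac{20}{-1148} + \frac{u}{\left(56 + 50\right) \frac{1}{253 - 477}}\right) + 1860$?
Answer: $- \frac{36735117}{15211} \approx -2415.0$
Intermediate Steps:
$\left(\frac{20}{-1148} + \frac{u}{\left(56 + 50\right) \frac{1}{253 - 477}}\right) + 1860 = \left(\frac{20}{-1148} + \frac{2023}{\left(56 + 50\right) \frac{1}{253 - 477}}\right) + 1860 = \left(20 \left(- \frac{1}{1148}\right) + \frac{2023}{106 \frac{1}{-224}}\right) + 1860 = \left(- \frac{5}{287} + \frac{2023}{106 \left(- \frac{1}{224}\right)}\right) + 1860 = \left(- \frac{5}{287} + \frac{2023}{- \frac{53}{112}}\right) + 1860 = \left(- \frac{5}{287} + 2023 \left(- \frac{112}{53}\right)\right) + 1860 = \left(- \frac{5}{287} - \frac{226576}{53}\right) + 1860 = - \frac{65027577}{15211} + 1860 = - \frac{36735117}{15211}$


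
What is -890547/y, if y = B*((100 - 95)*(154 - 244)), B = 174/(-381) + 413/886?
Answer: 16701021589/79725 ≈ 2.0948e+5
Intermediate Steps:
B = 1063/112522 (B = 174*(-1/381) + 413*(1/886) = -58/127 + 413/886 = 1063/112522 ≈ 0.0094470)
y = -239175/56261 (y = 1063*((100 - 95)*(154 - 244))/112522 = 1063*(5*(-90))/112522 = (1063/112522)*(-450) = -239175/56261 ≈ -4.2512)
-890547/y = -890547/(-239175/56261) = -890547*(-56261/239175) = 16701021589/79725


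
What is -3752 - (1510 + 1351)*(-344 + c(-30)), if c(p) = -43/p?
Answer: 29289937/30 ≈ 9.7633e+5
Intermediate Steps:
-3752 - (1510 + 1351)*(-344 + c(-30)) = -3752 - (1510 + 1351)*(-344 - 43/(-30)) = -3752 - 2861*(-344 - 43*(-1/30)) = -3752 - 2861*(-344 + 43/30) = -3752 - 2861*(-10277)/30 = -3752 - 1*(-29402497/30) = -3752 + 29402497/30 = 29289937/30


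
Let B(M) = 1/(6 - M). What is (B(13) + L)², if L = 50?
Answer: 121801/49 ≈ 2485.7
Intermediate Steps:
(B(13) + L)² = (-1/(-6 + 13) + 50)² = (-1/7 + 50)² = (-1*⅐ + 50)² = (-⅐ + 50)² = (349/7)² = 121801/49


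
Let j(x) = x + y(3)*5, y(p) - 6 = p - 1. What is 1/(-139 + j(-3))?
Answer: -1/102 ≈ -0.0098039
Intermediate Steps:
y(p) = 5 + p (y(p) = 6 + (p - 1) = 6 + (-1 + p) = 5 + p)
j(x) = 40 + x (j(x) = x + (5 + 3)*5 = x + 8*5 = x + 40 = 40 + x)
1/(-139 + j(-3)) = 1/(-139 + (40 - 3)) = 1/(-139 + 37) = 1/(-102) = -1/102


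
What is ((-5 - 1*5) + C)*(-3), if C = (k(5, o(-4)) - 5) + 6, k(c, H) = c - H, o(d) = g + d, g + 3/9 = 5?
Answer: 14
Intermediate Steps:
g = 14/3 (g = -1/3 + 5 = 14/3 ≈ 4.6667)
o(d) = 14/3 + d
C = 16/3 (C = ((5 - (14/3 - 4)) - 5) + 6 = ((5 - 1*2/3) - 5) + 6 = ((5 - 2/3) - 5) + 6 = (13/3 - 5) + 6 = -2/3 + 6 = 16/3 ≈ 5.3333)
((-5 - 1*5) + C)*(-3) = ((-5 - 1*5) + 16/3)*(-3) = ((-5 - 5) + 16/3)*(-3) = (-10 + 16/3)*(-3) = -14/3*(-3) = 14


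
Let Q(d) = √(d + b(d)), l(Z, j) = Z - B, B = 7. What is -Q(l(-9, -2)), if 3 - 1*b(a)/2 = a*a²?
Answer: -√8182 ≈ -90.454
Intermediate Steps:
b(a) = 6 - 2*a³ (b(a) = 6 - 2*a*a² = 6 - 2*a³)
l(Z, j) = -7 + Z (l(Z, j) = Z - 1*7 = Z - 7 = -7 + Z)
Q(d) = √(6 + d - 2*d³) (Q(d) = √(d + (6 - 2*d³)) = √(6 + d - 2*d³))
-Q(l(-9, -2)) = -√(6 + (-7 - 9) - 2*(-7 - 9)³) = -√(6 - 16 - 2*(-16)³) = -√(6 - 16 - 2*(-4096)) = -√(6 - 16 + 8192) = -√8182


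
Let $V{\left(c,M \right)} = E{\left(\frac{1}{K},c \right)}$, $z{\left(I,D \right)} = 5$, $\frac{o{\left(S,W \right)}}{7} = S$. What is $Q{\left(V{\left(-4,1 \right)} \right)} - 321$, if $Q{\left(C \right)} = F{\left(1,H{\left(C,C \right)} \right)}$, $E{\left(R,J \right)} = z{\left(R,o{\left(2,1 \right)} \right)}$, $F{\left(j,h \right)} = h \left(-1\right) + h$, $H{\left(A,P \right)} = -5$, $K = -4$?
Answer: $-321$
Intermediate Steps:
$o{\left(S,W \right)} = 7 S$
$F{\left(j,h \right)} = 0$ ($F{\left(j,h \right)} = - h + h = 0$)
$E{\left(R,J \right)} = 5$
$V{\left(c,M \right)} = 5$
$Q{\left(C \right)} = 0$
$Q{\left(V{\left(-4,1 \right)} \right)} - 321 = 0 - 321 = -321$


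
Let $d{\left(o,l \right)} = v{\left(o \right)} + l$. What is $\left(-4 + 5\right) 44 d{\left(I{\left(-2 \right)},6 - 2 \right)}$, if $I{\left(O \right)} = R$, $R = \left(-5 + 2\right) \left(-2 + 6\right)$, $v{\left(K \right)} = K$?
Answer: $-352$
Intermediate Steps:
$R = -12$ ($R = \left(-3\right) 4 = -12$)
$I{\left(O \right)} = -12$
$d{\left(o,l \right)} = l + o$ ($d{\left(o,l \right)} = o + l = l + o$)
$\left(-4 + 5\right) 44 d{\left(I{\left(-2 \right)},6 - 2 \right)} = \left(-4 + 5\right) 44 \left(\left(6 - 2\right) - 12\right) = 1 \cdot 44 \left(\left(6 - 2\right) - 12\right) = 44 \left(4 - 12\right) = 44 \left(-8\right) = -352$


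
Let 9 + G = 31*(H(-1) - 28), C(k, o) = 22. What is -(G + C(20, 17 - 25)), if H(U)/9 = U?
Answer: 1134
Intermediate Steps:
H(U) = 9*U
G = -1156 (G = -9 + 31*(9*(-1) - 28) = -9 + 31*(-9 - 28) = -9 + 31*(-37) = -9 - 1147 = -1156)
-(G + C(20, 17 - 25)) = -(-1156 + 22) = -1*(-1134) = 1134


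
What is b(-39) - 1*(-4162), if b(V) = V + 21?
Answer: 4144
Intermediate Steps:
b(V) = 21 + V
b(-39) - 1*(-4162) = (21 - 39) - 1*(-4162) = -18 + 4162 = 4144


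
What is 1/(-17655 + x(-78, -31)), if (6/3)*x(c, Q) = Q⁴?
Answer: 2/888211 ≈ 2.2517e-6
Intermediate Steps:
x(c, Q) = Q⁴/2
1/(-17655 + x(-78, -31)) = 1/(-17655 + (½)*(-31)⁴) = 1/(-17655 + (½)*923521) = 1/(-17655 + 923521/2) = 1/(888211/2) = 2/888211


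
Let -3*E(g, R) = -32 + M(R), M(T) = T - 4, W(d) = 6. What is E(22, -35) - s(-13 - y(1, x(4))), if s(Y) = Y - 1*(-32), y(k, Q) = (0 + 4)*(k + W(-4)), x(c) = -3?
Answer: 98/3 ≈ 32.667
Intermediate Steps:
M(T) = -4 + T
y(k, Q) = 24 + 4*k (y(k, Q) = (0 + 4)*(k + 6) = 4*(6 + k) = 24 + 4*k)
E(g, R) = 12 - R/3 (E(g, R) = -(-32 + (-4 + R))/3 = -(-36 + R)/3 = 12 - R/3)
s(Y) = 32 + Y (s(Y) = Y + 32 = 32 + Y)
E(22, -35) - s(-13 - y(1, x(4))) = (12 - ⅓*(-35)) - (32 + (-13 - (24 + 4*1))) = (12 + 35/3) - (32 + (-13 - (24 + 4))) = 71/3 - (32 + (-13 - 1*28)) = 71/3 - (32 + (-13 - 28)) = 71/3 - (32 - 41) = 71/3 - 1*(-9) = 71/3 + 9 = 98/3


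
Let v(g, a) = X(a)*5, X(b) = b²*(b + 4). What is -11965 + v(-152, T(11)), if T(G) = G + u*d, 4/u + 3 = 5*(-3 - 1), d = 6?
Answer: -61410350/12167 ≈ -5047.3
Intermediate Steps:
u = -4/23 (u = 4/(-3 + 5*(-3 - 1)) = 4/(-3 + 5*(-4)) = 4/(-3 - 20) = 4/(-23) = 4*(-1/23) = -4/23 ≈ -0.17391)
T(G) = -24/23 + G (T(G) = G - 4/23*6 = G - 24/23 = -24/23 + G)
X(b) = b²*(4 + b)
v(g, a) = 5*a²*(4 + a) (v(g, a) = (a²*(4 + a))*5 = 5*a²*(4 + a))
-11965 + v(-152, T(11)) = -11965 + 5*(-24/23 + 11)²*(4 + (-24/23 + 11)) = -11965 + 5*(229/23)²*(4 + 229/23) = -11965 + 5*(52441/529)*(321/23) = -11965 + 84167805/12167 = -61410350/12167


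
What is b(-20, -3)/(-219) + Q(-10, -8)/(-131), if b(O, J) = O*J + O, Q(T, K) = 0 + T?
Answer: -3050/28689 ≈ -0.10631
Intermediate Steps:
Q(T, K) = T
b(O, J) = O + J*O (b(O, J) = J*O + O = O + J*O)
b(-20, -3)/(-219) + Q(-10, -8)/(-131) = -20*(1 - 3)/(-219) - 10/(-131) = -20*(-2)*(-1/219) - 10*(-1/131) = 40*(-1/219) + 10/131 = -40/219 + 10/131 = -3050/28689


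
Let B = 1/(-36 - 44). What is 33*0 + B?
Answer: -1/80 ≈ -0.012500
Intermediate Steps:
B = -1/80 (B = 1/(-80) = -1/80 ≈ -0.012500)
33*0 + B = 33*0 - 1/80 = 0 - 1/80 = -1/80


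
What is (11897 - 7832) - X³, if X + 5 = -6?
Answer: 5396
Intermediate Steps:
X = -11 (X = -5 - 6 = -11)
(11897 - 7832) - X³ = (11897 - 7832) - 1*(-11)³ = 4065 - 1*(-1331) = 4065 + 1331 = 5396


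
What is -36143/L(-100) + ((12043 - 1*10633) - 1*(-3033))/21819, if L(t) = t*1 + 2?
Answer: 37573311/101822 ≈ 369.01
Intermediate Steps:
L(t) = 2 + t (L(t) = t + 2 = 2 + t)
-36143/L(-100) + ((12043 - 1*10633) - 1*(-3033))/21819 = -36143/(2 - 100) + ((12043 - 1*10633) - 1*(-3033))/21819 = -36143/(-98) + ((12043 - 10633) + 3033)*(1/21819) = -36143*(-1/98) + (1410 + 3033)*(1/21819) = 36143/98 + 4443*(1/21819) = 36143/98 + 1481/7273 = 37573311/101822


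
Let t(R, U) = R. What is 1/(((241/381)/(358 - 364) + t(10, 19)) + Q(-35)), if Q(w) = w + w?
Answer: -2286/137401 ≈ -0.016637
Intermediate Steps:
Q(w) = 2*w
1/(((241/381)/(358 - 364) + t(10, 19)) + Q(-35)) = 1/(((241/381)/(358 - 364) + 10) + 2*(-35)) = 1/(((241*(1/381))/(-6) + 10) - 70) = 1/(((241/381)*(-⅙) + 10) - 70) = 1/((-241/2286 + 10) - 70) = 1/(22619/2286 - 70) = 1/(-137401/2286) = -2286/137401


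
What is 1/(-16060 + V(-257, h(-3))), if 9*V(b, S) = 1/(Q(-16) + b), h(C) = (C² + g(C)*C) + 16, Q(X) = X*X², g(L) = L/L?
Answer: -39177/629182621 ≈ -6.2266e-5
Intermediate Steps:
g(L) = 1
Q(X) = X³
h(C) = 16 + C + C² (h(C) = (C² + 1*C) + 16 = (C² + C) + 16 = (C + C²) + 16 = 16 + C + C²)
V(b, S) = 1/(9*(-4096 + b)) (V(b, S) = 1/(9*((-16)³ + b)) = 1/(9*(-4096 + b)))
1/(-16060 + V(-257, h(-3))) = 1/(-16060 + 1/(9*(-4096 - 257))) = 1/(-16060 + (⅑)/(-4353)) = 1/(-16060 + (⅑)*(-1/4353)) = 1/(-16060 - 1/39177) = 1/(-629182621/39177) = -39177/629182621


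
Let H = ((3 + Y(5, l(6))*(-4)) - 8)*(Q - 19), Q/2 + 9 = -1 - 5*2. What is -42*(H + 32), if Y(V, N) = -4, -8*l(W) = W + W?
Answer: 25914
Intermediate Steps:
l(W) = -W/4 (l(W) = -(W + W)/8 = -W/4)
Q = -40 (Q = -18 + 2*(-1 - 5*2) = -18 + 2*(-1 - 10) = -18 + 2*(-11) = -18 - 22 = -40)
H = -649 (H = ((3 - 4*(-4)) - 8)*(-40 - 19) = ((3 + 16) - 8)*(-59) = (19 - 8)*(-59) = 11*(-59) = -649)
-42*(H + 32) = -42*(-649 + 32) = -42*(-617) = 25914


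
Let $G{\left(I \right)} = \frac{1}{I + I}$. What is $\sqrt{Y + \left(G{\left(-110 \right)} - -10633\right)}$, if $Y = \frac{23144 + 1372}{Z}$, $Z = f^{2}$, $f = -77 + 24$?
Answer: $\frac{\sqrt{361700462805}}{5830} \approx 103.16$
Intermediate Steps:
$f = -53$
$G{\left(I \right)} = \frac{1}{2 I}$
$Z = 2809$ ($Z = \left(-53\right)^{2} = 2809$)
$Y = \frac{24516}{2809}$ ($Y = \frac{23144 + 1372}{2809} = 24516 \cdot \frac{1}{2809} = \frac{24516}{2809} \approx 8.7277$)
$\sqrt{Y + \left(G{\left(-110 \right)} - -10633\right)} = \sqrt{\frac{24516}{2809} + \left(\frac{1}{2 \left(-110\right)} - -10633\right)} = \sqrt{\frac{24516}{2809} + \left(\frac{1}{2} \left(- \frac{1}{110}\right) + 10633\right)} = \sqrt{\frac{24516}{2809} + \left(- \frac{1}{220} + 10633\right)} = \sqrt{\frac{24516}{2809} + \frac{2339259}{220}} = \sqrt{\frac{6576372051}{617980}} = \frac{\sqrt{361700462805}}{5830}$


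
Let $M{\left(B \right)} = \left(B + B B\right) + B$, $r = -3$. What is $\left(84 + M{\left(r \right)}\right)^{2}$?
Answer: $7569$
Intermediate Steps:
$M{\left(B \right)} = B^{2} + 2 B$ ($M{\left(B \right)} = \left(B + B^{2}\right) + B = B^{2} + 2 B$)
$\left(84 + M{\left(r \right)}\right)^{2} = \left(84 - 3 \left(2 - 3\right)\right)^{2} = \left(84 - -3\right)^{2} = \left(84 + 3\right)^{2} = 87^{2} = 7569$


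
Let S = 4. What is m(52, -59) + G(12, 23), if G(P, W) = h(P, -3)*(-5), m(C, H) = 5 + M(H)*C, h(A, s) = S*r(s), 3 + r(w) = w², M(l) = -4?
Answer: -323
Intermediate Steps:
r(w) = -3 + w²
h(A, s) = -12 + 4*s² (h(A, s) = 4*(-3 + s²) = -12 + 4*s²)
m(C, H) = 5 - 4*C
G(P, W) = -120 (G(P, W) = (-12 + 4*(-3)²)*(-5) = (-12 + 4*9)*(-5) = (-12 + 36)*(-5) = 24*(-5) = -120)
m(52, -59) + G(12, 23) = (5 - 4*52) - 120 = (5 - 208) - 120 = -203 - 120 = -323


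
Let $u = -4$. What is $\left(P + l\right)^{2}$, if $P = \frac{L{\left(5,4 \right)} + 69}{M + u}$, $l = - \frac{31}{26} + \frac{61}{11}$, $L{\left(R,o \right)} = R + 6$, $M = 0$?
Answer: $\frac{20025625}{81796} \approx 244.82$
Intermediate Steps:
$L{\left(R,o \right)} = 6 + R$
$l = \frac{1245}{286}$ ($l = \left(-31\right) \frac{1}{26} + 61 \cdot \frac{1}{11} = - \frac{31}{26} + \frac{61}{11} = \frac{1245}{286} \approx 4.3531$)
$P = -20$ ($P = \frac{\left(6 + 5\right) + 69}{0 - 4} = \frac{11 + 69}{-4} = 80 \left(- \frac{1}{4}\right) = -20$)
$\left(P + l\right)^{2} = \left(-20 + \frac{1245}{286}\right)^{2} = \left(- \frac{4475}{286}\right)^{2} = \frac{20025625}{81796}$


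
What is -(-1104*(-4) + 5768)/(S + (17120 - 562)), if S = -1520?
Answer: -5092/7519 ≈ -0.67722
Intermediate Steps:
-(-1104*(-4) + 5768)/(S + (17120 - 562)) = -(-1104*(-4) + 5768)/(-1520 + (17120 - 562)) = -(4416 + 5768)/(-1520 + 16558) = -10184/15038 = -1*5092/7519 = -5092/7519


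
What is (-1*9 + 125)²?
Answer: 13456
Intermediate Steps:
(-1*9 + 125)² = (-9 + 125)² = 116² = 13456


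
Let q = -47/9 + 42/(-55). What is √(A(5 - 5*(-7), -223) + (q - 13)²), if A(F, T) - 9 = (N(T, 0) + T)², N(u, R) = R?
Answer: √12275375854/495 ≈ 223.83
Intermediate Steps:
q = -2963/495 (q = -47*⅑ + 42*(-1/55) = -47/9 - 42/55 = -2963/495 ≈ -5.9859)
A(F, T) = 9 + T² (A(F, T) = 9 + (0 + T)² = 9 + T²)
√(A(5 - 5*(-7), -223) + (q - 13)²) = √((9 + (-223)²) + (-2963/495 - 13)²) = √((9 + 49729) + (-9398/495)²) = √(49738 + 88322404/245025) = √(12275375854/245025) = √12275375854/495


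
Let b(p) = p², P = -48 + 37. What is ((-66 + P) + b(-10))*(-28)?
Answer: -644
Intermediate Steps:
P = -11
((-66 + P) + b(-10))*(-28) = ((-66 - 11) + (-10)²)*(-28) = (-77 + 100)*(-28) = 23*(-28) = -644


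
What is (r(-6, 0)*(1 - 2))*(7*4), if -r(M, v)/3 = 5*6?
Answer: 2520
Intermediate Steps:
r(M, v) = -90 (r(M, v) = -15*6 = -3*30 = -90)
(r(-6, 0)*(1 - 2))*(7*4) = (-90*(1 - 2))*(7*4) = -90*(-1)*28 = 90*28 = 2520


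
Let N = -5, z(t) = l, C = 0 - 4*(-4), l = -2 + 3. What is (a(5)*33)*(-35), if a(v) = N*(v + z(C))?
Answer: 34650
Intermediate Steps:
l = 1
C = 16 (C = 0 + 16 = 16)
z(t) = 1
a(v) = -5 - 5*v (a(v) = -5*(v + 1) = -5*(1 + v) = -5 - 5*v)
(a(5)*33)*(-35) = ((-5 - 5*5)*33)*(-35) = ((-5 - 25)*33)*(-35) = -30*33*(-35) = -990*(-35) = 34650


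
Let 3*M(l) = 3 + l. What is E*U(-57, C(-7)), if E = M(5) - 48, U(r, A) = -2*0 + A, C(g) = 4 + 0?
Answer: -544/3 ≈ -181.33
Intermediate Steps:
C(g) = 4
M(l) = 1 + l/3 (M(l) = (3 + l)/3 = 1 + l/3)
U(r, A) = A (U(r, A) = 0 + A = A)
E = -136/3 (E = (1 + (⅓)*5) - 48 = (1 + 5/3) - 48 = 8/3 - 48 = -136/3 ≈ -45.333)
E*U(-57, C(-7)) = -136/3*4 = -544/3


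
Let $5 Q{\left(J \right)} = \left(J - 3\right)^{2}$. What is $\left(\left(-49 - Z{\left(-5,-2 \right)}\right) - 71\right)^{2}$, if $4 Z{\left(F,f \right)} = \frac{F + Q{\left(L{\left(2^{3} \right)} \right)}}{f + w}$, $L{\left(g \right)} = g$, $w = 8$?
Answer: $14400$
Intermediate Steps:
$Q{\left(J \right)} = \frac{\left(-3 + J\right)^{2}}{5}$ ($Q{\left(J \right)} = \frac{\left(J - 3\right)^{2}}{5} = \frac{\left(-3 + J\right)^{2}}{5}$)
$Z{\left(F,f \right)} = \frac{5 + F}{4 \left(8 + f\right)}$ ($Z{\left(F,f \right)} = \frac{\left(F + \frac{\left(-3 + 2^{3}\right)^{2}}{5}\right) \frac{1}{f + 8}}{4} = \frac{\left(F + \frac{\left(-3 + 8\right)^{2}}{5}\right) \frac{1}{8 + f}}{4} = \frac{\left(F + \frac{5^{2}}{5}\right) \frac{1}{8 + f}}{4} = \frac{\left(F + \frac{1}{5} \cdot 25\right) \frac{1}{8 + f}}{4} = \frac{\left(F + 5\right) \frac{1}{8 + f}}{4} = \frac{\left(5 + F\right) \frac{1}{8 + f}}{4} = \frac{\frac{1}{8 + f} \left(5 + F\right)}{4} = \frac{5 + F}{4 \left(8 + f\right)}$)
$\left(\left(-49 - Z{\left(-5,-2 \right)}\right) - 71\right)^{2} = \left(\left(-49 - \frac{5 - 5}{4 \left(8 - 2\right)}\right) - 71\right)^{2} = \left(\left(-49 - \frac{1}{4} \cdot \frac{1}{6} \cdot 0\right) - 71\right)^{2} = \left(\left(-49 - 0\right) - 71\right)^{2} = \left(\left(-49 + 0\right) - 71\right)^{2} = \left(-49 - 71\right)^{2} = \left(-120\right)^{2} = 14400$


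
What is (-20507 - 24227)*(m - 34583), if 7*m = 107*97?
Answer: 10364957268/7 ≈ 1.4807e+9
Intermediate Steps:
m = 10379/7 (m = (107*97)/7 = (1/7)*10379 = 10379/7 ≈ 1482.7)
(-20507 - 24227)*(m - 34583) = (-20507 - 24227)*(10379/7 - 34583) = -44734*(-231702/7) = 10364957268/7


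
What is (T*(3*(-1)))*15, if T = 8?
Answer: -360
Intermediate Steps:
(T*(3*(-1)))*15 = (8*(3*(-1)))*15 = (8*(-3))*15 = -24*15 = -360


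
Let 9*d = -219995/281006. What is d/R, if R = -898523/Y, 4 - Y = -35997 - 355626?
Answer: 86155981865/2272413187242 ≈ 0.037914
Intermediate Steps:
Y = 391627 (Y = 4 - (-35997 - 355626) = 4 - 1*(-391623) = 4 + 391623 = 391627)
d = -219995/2529054 (d = (-219995/281006)/9 = (-1*219995/281006)/9 = (1/9)*(-219995/281006) = -219995/2529054 ≈ -0.086987)
R = -898523/391627 ≈ -2.2943
d/R = -219995/(2529054*(-898523/391627)) = -219995/2529054*(-391627/898523) = 86155981865/2272413187242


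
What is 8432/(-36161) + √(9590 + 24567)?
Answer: -8432/36161 + √34157 ≈ 184.58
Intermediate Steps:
8432/(-36161) + √(9590 + 24567) = 8432*(-1/36161) + √34157 = -8432/36161 + √34157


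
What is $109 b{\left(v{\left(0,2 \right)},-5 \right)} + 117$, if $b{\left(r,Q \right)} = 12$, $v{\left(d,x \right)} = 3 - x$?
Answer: $1425$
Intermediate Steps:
$109 b{\left(v{\left(0,2 \right)},-5 \right)} + 117 = 109 \cdot 12 + 117 = 1308 + 117 = 1425$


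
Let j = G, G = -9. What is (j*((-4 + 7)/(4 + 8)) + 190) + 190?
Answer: 1511/4 ≈ 377.75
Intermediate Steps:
j = -9
(j*((-4 + 7)/(4 + 8)) + 190) + 190 = (-9*(-4 + 7)/(4 + 8) + 190) + 190 = (-27/12 + 190) + 190 = (-9*¼ + 190) + 190 = (-9/4 + 190) + 190 = 751/4 + 190 = 1511/4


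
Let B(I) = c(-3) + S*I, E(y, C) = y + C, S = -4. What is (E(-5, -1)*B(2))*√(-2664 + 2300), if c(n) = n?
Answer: 132*I*√91 ≈ 1259.2*I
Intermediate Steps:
E(y, C) = C + y
B(I) = -3 - 4*I
(E(-5, -1)*B(2))*√(-2664 + 2300) = ((-1 - 5)*(-3 - 4*2))*√(-2664 + 2300) = (-6*(-3 - 8))*√(-364) = (-6*(-11))*(2*I*√91) = 66*(2*I*√91) = 132*I*√91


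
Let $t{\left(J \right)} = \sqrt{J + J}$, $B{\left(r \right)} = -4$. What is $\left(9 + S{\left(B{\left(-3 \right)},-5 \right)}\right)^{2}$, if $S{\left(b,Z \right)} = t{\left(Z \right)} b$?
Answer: $\left(9 - 4 i \sqrt{10}\right)^{2} \approx -79.0 - 227.68 i$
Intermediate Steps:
$t{\left(J \right)} = \sqrt{2} \sqrt{J}$ ($t{\left(J \right)} = \sqrt{2 J} = \sqrt{2} \sqrt{J}$)
$S{\left(b,Z \right)} = b \sqrt{2} \sqrt{Z}$ ($S{\left(b,Z \right)} = \sqrt{2} \sqrt{Z} b = b \sqrt{2} \sqrt{Z}$)
$\left(9 + S{\left(B{\left(-3 \right)},-5 \right)}\right)^{2} = \left(9 - 4 \sqrt{2} \sqrt{-5}\right)^{2} = \left(9 - 4 \sqrt{2} i \sqrt{5}\right)^{2} = \left(9 - 4 i \sqrt{10}\right)^{2}$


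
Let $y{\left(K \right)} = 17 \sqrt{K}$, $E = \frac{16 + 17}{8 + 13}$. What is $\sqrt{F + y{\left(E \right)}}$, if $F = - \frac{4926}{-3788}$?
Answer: $\frac{\sqrt{228581178 + 426881084 \sqrt{77}}}{13258} \approx 4.7551$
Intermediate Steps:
$E = \frac{11}{7}$ ($E = \frac{33}{21} = 33 \cdot \frac{1}{21} = \frac{11}{7} \approx 1.5714$)
$F = \frac{2463}{1894}$ ($F = \left(-4926\right) \left(- \frac{1}{3788}\right) = \frac{2463}{1894} \approx 1.3004$)
$\sqrt{F + y{\left(E \right)}} = \sqrt{\frac{2463}{1894} + 17 \sqrt{\frac{11}{7}}} = \sqrt{\frac{2463}{1894} + 17 \frac{\sqrt{77}}{7}} = \sqrt{\frac{2463}{1894} + \frac{17 \sqrt{77}}{7}}$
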